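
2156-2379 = - 223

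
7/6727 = 1/961  =  0.00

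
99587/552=99587/552  =  180.41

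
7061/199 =35 + 96/199 =35.48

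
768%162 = 120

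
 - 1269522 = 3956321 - 5225843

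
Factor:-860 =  - 2^2*5^1*43^1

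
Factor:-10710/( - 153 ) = 2^1*5^1*7^1 = 70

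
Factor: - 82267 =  - 82267^1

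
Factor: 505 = 5^1*101^1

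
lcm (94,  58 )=2726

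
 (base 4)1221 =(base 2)1101001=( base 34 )33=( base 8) 151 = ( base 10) 105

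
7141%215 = 46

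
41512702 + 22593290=64105992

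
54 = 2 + 52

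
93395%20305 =12175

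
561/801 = 187/267 = 0.70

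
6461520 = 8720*741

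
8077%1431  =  922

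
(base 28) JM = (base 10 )554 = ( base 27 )ke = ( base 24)N2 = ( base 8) 1052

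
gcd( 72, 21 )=3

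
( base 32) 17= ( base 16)27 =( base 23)1g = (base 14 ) 2B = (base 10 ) 39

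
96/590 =48/295= 0.16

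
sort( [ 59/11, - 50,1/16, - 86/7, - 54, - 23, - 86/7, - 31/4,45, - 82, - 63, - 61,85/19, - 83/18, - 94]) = [ - 94, - 82  , - 63, - 61, - 54, - 50,-23, - 86/7 , - 86/7, - 31/4, - 83/18,1/16 , 85/19,59/11  ,  45 ]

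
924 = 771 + 153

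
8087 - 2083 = 6004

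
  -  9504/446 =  - 22+154/223 = - 21.31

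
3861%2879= 982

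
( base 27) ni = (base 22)171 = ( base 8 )1177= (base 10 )639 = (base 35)I9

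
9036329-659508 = 8376821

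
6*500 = 3000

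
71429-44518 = 26911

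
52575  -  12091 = 40484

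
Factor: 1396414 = 2^1*17^1*67^1*613^1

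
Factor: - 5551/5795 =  - 91/95=- 5^( - 1)*7^1*  13^1*19^( -1 )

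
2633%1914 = 719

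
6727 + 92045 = 98772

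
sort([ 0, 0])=[0, 0 ] 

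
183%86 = 11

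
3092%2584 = 508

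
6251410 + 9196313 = 15447723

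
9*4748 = 42732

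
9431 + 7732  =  17163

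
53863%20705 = 12453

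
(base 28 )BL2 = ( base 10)9214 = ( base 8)21776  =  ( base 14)3502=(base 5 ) 243324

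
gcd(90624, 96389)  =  1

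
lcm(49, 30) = 1470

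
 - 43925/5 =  - 8785 = - 8785.00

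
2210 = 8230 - 6020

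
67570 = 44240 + 23330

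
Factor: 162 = 2^1* 3^4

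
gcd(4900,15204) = 28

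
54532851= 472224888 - 417692037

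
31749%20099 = 11650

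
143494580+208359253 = 351853833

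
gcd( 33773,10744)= 1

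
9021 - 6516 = 2505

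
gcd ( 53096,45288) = 8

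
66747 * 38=2536386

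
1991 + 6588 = 8579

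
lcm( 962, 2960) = 38480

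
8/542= 4/271 = 0.01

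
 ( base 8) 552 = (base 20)I2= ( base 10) 362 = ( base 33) aw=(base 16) 16a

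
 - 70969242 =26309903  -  97279145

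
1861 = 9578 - 7717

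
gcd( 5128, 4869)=1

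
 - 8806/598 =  - 15 + 82/299 = - 14.73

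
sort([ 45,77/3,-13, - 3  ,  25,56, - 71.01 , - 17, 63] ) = [ - 71.01,-17, - 13 , - 3, 25, 77/3,45,56,  63]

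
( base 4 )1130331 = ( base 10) 5949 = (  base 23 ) B5F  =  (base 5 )142244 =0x173d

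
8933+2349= 11282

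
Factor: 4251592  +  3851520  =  2^3 * 683^1* 1483^1 =8103112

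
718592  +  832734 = 1551326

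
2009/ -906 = -3 + 709/906 = - 2.22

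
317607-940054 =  - 622447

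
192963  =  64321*3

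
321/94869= 107/31623= 0.00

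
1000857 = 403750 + 597107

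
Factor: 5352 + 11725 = 17077 = 17077^1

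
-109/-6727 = 109/6727 = 0.02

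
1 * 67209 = 67209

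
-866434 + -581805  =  -1448239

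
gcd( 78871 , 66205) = 1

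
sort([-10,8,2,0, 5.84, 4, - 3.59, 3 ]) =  [ - 10,-3.59, 0 , 2, 3,  4,5.84,8] 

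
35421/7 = 35421/7 = 5060.14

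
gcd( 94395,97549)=1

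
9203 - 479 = 8724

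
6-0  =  6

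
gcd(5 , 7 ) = 1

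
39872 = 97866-57994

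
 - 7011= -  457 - 6554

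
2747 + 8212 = 10959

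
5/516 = 5/516 =0.01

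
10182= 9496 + 686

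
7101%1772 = 13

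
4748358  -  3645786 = 1102572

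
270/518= 135/259 = 0.52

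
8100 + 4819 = 12919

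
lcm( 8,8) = 8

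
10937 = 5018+5919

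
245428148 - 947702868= -702274720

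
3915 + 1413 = 5328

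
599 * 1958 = 1172842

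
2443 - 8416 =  - 5973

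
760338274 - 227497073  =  532841201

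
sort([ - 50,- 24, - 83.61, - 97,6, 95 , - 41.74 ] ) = [ - 97,-83.61, - 50, - 41.74 , - 24, 6,95 ]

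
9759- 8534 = 1225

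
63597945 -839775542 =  - 776177597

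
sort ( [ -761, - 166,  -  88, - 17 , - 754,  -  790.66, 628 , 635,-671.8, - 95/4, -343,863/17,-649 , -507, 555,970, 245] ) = [ - 790.66,  -  761, - 754, - 671.8,-649,  -  507,-343 ,-166,-88 , - 95/4,-17 , 863/17, 245,555 , 628 , 635,970 ] 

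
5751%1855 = 186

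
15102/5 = 3020 + 2/5=3020.40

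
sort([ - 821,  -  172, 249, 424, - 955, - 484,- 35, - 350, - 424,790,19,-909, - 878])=[- 955, - 909, - 878, - 821,- 484, - 424, - 350, - 172, - 35, 19 , 249,424,790 ] 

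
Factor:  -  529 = -23^2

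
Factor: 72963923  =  4937^1*14779^1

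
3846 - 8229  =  -4383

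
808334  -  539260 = 269074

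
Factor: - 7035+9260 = 5^2*89^1 = 2225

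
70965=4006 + 66959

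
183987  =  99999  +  83988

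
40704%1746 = 546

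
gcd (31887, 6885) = 27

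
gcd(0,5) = 5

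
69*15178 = 1047282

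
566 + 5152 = 5718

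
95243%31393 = 1064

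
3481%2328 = 1153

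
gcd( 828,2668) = 92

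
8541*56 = 478296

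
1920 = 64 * 30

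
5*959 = 4795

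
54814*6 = 328884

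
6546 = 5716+830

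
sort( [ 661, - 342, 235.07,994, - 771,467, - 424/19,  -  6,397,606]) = [ - 771, - 342, - 424/19, - 6, 235.07,397,  467, 606, 661,  994 ] 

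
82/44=41/22  =  1.86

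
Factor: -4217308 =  - 2^2*1054327^1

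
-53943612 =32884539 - 86828151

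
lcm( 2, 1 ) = 2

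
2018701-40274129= - 38255428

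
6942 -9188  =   - 2246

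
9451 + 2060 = 11511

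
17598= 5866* 3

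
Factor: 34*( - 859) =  - 2^1 * 17^1*859^1 = - 29206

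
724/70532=181/17633 =0.01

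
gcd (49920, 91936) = 416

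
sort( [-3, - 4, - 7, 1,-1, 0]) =[ - 7,  -  4,-3,-1, 0,1]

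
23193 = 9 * 2577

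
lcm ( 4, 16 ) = 16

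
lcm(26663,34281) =239967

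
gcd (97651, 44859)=1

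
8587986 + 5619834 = 14207820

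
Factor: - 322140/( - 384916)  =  3^1*5^1*13^1*233^(  -  1)= 195/233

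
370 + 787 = 1157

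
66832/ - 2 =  - 33416/1=- 33416.00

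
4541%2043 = 455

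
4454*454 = 2022116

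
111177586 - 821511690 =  - 710334104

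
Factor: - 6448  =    -  2^4*13^1*31^1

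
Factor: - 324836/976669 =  - 2^2*17^2 *281^1*976669^(- 1) 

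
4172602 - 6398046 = -2225444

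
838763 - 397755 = 441008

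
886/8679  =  886/8679=0.10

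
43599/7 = 43599/7  =  6228.43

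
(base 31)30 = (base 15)63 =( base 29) 36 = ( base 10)93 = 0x5d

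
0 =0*667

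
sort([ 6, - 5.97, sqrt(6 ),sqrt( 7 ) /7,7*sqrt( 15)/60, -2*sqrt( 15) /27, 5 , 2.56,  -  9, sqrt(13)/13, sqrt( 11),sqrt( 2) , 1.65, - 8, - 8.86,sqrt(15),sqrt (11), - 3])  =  [ - 9, - 8.86,  -  8,  -  5.97,  -  3,-2*sqrt( 15)/27, sqrt(13)/13, sqrt(7)/7,7*sqrt(15)/60, sqrt(2), 1.65, sqrt (6 ),2.56,sqrt( 11), sqrt( 11), sqrt( 15), 5,6 ] 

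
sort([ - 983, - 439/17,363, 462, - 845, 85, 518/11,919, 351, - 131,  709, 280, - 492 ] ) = [ - 983,  -  845,-492, - 131, - 439/17,518/11, 85, 280,351,363,462, 709, 919] 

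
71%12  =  11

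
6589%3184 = 221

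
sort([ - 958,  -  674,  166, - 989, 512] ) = [ - 989, - 958,-674,166,512 ] 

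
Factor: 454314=2^1*3^1*7^1*29^1*373^1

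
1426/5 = 1426/5=285.20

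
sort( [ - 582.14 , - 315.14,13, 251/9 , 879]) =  [  -  582.14, - 315.14, 13,  251/9, 879] 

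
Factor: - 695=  - 5^1 * 139^1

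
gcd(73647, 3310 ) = 1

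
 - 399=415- 814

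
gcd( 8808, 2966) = 2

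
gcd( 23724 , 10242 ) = 18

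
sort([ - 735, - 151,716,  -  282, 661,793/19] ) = [ - 735, - 282, - 151, 793/19,661,  716]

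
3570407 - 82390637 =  -78820230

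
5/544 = 5/544 = 0.01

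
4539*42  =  190638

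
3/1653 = 1/551 = 0.00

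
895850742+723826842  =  1619677584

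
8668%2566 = 970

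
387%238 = 149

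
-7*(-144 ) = 1008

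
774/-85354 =-1 + 42290/42677 = -0.01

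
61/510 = 61/510 = 0.12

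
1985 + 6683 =8668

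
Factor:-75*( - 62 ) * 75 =2^1*3^2 *5^4*31^1 = 348750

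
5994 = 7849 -1855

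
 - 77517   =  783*( - 99 ) 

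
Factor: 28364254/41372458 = 14182127/20686229 = 17^( - 1)*73^( - 1)*79^ (-1 )*83^1* 211^ ( - 1 )* 241^1 *709^1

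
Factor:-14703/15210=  - 29/30 = - 2^( - 1)*3^(-1)*5^( - 1 ) * 29^1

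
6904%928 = 408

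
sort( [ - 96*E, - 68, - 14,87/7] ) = [ - 96*E,-68, - 14,87/7]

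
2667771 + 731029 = 3398800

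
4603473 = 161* 28593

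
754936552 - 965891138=  -  210954586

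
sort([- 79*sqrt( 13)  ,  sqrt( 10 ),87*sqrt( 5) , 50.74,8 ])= [ - 79  *sqrt (13),sqrt( 10 )  ,  8,50.74,87*sqrt(5)]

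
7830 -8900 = - 1070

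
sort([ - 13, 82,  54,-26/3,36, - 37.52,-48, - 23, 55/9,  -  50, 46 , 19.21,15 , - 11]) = [ - 50,-48,- 37.52, - 23, - 13 , - 11,- 26/3,55/9 , 15, 19.21,36, 46, 54, 82]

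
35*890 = 31150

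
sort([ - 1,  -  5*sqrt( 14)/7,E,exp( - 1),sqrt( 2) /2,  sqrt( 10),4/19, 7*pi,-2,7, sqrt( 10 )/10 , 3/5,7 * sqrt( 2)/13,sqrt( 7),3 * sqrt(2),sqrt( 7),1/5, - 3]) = [  -  3, - 5*sqrt( 14)/7,-2,-1,1/5,  4/19, sqrt( 10)/10, exp( - 1),  3/5,sqrt( 2)/2, 7*sqrt(2)/13,  sqrt( 7 ),sqrt(7),E, sqrt( 10 ),3* sqrt (2), 7, 7*pi]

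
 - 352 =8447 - 8799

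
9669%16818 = 9669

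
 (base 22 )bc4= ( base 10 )5592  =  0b1010111011000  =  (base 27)7i3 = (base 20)djc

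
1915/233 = 8 + 51/233=8.22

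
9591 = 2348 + 7243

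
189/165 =1+ 8/55 = 1.15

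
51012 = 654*78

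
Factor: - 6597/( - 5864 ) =2^( - 3 )*3^2= 9/8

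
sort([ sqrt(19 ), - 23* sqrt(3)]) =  [-23*sqrt(3),sqrt( 19)] 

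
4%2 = 0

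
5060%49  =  13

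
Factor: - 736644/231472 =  - 471/148 = - 2^( - 2) * 3^1 * 37^(  -  1 )*157^1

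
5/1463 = 5/1463 = 0.00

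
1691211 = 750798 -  -940413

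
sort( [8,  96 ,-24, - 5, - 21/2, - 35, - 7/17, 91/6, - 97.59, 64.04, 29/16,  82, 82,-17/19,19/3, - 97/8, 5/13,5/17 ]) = [ - 97.59, - 35 , - 24, - 97/8, - 21/2, - 5, - 17/19, - 7/17, 5/17, 5/13, 29/16,19/3,8, 91/6,64.04, 82,82,  96] 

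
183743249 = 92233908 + 91509341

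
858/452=429/226 = 1.90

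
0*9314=0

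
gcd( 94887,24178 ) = 1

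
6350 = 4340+2010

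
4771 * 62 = 295802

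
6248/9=694 + 2/9 = 694.22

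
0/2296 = 0 = 0.00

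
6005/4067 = 6005/4067= 1.48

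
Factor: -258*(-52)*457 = 2^3*3^1*13^1*43^1*457^1 = 6131112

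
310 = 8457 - 8147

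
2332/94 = 1166/47 = 24.81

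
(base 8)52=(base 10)42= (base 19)24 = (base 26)1g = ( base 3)1120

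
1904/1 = 1904 = 1904.00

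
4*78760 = 315040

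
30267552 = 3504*8638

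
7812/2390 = 3+321/1195 = 3.27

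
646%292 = 62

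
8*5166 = 41328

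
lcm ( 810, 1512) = 22680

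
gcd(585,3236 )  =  1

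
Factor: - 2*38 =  - 2^2*19^1 = - 76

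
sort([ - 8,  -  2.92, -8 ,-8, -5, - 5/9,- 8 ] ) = [ - 8,  -  8, - 8, - 8, - 5,  -  2.92, - 5/9]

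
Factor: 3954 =2^1*3^1* 659^1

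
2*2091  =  4182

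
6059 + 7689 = 13748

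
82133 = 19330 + 62803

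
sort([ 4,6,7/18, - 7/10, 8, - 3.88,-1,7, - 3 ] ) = [-3.88,-3, - 1,- 7/10, 7/18,4  ,  6,7, 8 ] 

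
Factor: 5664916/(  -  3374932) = -1416229/843733=-  11^( - 2 )*19^( - 1)*83^1 * 113^1*151^1*367^( - 1 )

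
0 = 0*1554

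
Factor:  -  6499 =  - 67^1*97^1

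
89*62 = 5518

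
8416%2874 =2668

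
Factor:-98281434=  -  2^1*3^1*991^1*16529^1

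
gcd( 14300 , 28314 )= 286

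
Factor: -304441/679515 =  - 3^( - 1 )*5^( - 1)  *89^( - 1)*167^1*509^( - 1)*1823^1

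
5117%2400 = 317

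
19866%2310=1386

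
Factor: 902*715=644930  =  2^1 * 5^1*11^2*13^1*41^1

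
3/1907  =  3/1907 = 0.00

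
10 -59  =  -49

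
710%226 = 32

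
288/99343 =288/99343=0.00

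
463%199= 65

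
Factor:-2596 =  - 2^2*11^1 * 59^1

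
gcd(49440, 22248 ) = 2472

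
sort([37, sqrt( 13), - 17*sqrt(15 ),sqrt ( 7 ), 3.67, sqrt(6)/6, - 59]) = [ - 17*sqrt( 15 ) , - 59, sqrt (6)/6, sqrt (7 ), sqrt ( 13 ),3.67,37]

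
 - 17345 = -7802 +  - 9543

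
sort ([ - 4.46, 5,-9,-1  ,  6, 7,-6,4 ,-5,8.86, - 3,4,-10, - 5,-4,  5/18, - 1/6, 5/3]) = [ - 10,-9,-6 ,-5, - 5, - 4.46, - 4,-3,- 1, - 1/6,5/18,5/3,4, 4, 5,6,7,8.86]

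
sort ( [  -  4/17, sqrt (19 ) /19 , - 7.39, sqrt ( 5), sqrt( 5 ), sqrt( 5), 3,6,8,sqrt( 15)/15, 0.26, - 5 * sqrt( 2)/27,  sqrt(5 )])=[- 7.39,-5 *sqrt(2)/27, - 4/17, sqrt( 19)/19, sqrt( 15)/15,0.26,sqrt (5),sqrt(5), sqrt(5) , sqrt( 5 ), 3,6, 8] 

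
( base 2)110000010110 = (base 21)707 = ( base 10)3094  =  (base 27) 46g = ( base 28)3qe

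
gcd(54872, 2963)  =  1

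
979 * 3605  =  3529295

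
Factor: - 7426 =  -2^1*47^1*79^1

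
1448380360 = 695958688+752421672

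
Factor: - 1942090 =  - 2^1*5^1 * 157^1*1237^1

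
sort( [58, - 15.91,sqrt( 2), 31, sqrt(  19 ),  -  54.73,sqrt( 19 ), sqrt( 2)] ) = [ - 54.73, - 15.91, sqrt(  2 ), sqrt( 2),sqrt(19),sqrt( 19), 31, 58 ] 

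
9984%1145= 824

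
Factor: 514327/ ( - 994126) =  - 2^( - 1)*7^( - 1 )*11^1*17^( - 1)*4177^( - 1)  *  46757^1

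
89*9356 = 832684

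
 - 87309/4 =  - 87309/4  =  - 21827.25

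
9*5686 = 51174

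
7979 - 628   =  7351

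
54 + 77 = 131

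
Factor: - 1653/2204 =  - 2^( - 2) * 3^1  =  - 3/4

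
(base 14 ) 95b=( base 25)2NK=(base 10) 1845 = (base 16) 735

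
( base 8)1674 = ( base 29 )13s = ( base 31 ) uq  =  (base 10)956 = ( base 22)1la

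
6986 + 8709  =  15695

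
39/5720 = 3/440 = 0.01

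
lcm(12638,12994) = 922574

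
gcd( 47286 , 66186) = 18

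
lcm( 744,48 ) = 1488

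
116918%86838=30080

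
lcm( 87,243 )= 7047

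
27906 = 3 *9302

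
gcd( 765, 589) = 1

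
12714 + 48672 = 61386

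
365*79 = 28835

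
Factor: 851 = 23^1*37^1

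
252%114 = 24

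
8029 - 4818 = 3211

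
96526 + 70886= 167412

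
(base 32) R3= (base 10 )867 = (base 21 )1k6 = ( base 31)ru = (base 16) 363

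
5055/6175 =1011/1235 = 0.82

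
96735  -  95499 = 1236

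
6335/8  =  791 + 7/8=   791.88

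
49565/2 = 24782 + 1/2 = 24782.50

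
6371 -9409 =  - 3038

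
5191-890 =4301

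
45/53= 45/53 = 0.85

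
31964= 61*524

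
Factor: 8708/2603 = 2^2*7^1  *19^( - 1)*137^(-1)*311^1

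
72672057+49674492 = 122346549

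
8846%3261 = 2324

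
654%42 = 24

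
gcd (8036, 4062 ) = 2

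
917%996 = 917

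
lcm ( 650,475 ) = 12350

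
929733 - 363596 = 566137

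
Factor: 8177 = 13^1* 17^1 * 37^1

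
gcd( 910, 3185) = 455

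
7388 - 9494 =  - 2106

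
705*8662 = 6106710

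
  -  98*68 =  - 6664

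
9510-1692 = 7818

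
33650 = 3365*10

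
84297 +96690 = 180987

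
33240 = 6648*5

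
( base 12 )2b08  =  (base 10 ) 5048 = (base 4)1032320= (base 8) 11670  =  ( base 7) 20501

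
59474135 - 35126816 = 24347319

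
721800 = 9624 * 75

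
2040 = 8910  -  6870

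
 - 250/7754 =-125/3877 = - 0.03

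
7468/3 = 7468/3 =2489.33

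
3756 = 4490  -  734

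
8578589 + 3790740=12369329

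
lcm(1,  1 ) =1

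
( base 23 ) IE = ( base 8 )654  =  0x1ac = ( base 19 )13a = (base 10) 428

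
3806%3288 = 518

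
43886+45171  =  89057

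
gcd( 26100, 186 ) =6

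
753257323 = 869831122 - 116573799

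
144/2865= 48/955 = 0.05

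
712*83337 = 59335944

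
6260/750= 626/75 = 8.35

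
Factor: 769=769^1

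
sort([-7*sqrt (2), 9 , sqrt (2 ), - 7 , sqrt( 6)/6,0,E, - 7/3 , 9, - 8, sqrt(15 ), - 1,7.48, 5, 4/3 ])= [ - 7 * sqrt(2 ), - 8,- 7, - 7/3, - 1,  0, sqrt(6 ) /6, 4/3, sqrt(2),E,sqrt( 15),5, 7.48, 9, 9 ]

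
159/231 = 53/77 =0.69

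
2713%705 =598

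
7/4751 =7/4751 = 0.00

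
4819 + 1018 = 5837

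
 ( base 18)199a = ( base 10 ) 8920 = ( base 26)D52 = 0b10001011011000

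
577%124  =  81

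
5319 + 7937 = 13256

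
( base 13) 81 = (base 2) 1101001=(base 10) 105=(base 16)69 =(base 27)3o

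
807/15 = 269/5 = 53.80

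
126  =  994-868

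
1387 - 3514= - 2127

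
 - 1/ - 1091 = 1/1091  =  0.00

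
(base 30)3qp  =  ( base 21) 7JJ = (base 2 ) 110110110001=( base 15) 108A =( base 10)3505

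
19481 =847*23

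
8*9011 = 72088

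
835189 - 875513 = -40324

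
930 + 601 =1531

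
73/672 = 73/672 = 0.11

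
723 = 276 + 447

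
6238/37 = 6238/37 = 168.59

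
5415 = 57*95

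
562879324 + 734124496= 1297003820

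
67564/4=16891 = 16891.00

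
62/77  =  62/77 = 0.81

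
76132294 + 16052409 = 92184703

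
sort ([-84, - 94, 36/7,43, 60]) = [ - 94, - 84 , 36/7, 43, 60]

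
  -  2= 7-9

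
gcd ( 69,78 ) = 3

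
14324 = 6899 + 7425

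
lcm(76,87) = 6612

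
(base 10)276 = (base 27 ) a6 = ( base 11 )231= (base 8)424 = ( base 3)101020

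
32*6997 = 223904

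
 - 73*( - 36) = 2628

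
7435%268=199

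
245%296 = 245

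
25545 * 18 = 459810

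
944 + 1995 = 2939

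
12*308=3696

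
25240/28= 6310/7 =901.43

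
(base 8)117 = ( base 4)1033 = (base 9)87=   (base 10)79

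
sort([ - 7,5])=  [ - 7 , 5 ] 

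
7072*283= 2001376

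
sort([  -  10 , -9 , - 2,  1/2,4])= [ - 10, - 9,-2,1/2,4 ] 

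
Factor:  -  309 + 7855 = 7546 = 2^1* 7^3*11^1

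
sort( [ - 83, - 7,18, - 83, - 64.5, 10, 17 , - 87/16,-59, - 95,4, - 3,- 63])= [- 95, - 83, - 83, -64.5, - 63,  -  59, - 7,- 87/16, - 3,4, 10,17 , 18] 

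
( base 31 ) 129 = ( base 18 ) 336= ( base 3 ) 1102020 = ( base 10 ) 1032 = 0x408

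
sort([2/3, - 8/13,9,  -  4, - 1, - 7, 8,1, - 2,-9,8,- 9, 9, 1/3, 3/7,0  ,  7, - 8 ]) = [ - 9, - 9, - 8, - 7, - 4, - 2, - 1, - 8/13,0,1/3 , 3/7,2/3,1,7, 8,  8, 9 , 9 ]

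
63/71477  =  9/10211 = 0.00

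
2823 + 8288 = 11111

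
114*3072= 350208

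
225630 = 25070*9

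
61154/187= 61154/187 = 327.03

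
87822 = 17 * 5166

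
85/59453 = 85/59453=0.00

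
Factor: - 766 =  - 2^1*383^1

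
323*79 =25517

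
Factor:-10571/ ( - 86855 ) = 5^( - 1 )*11^1*  29^( - 1)*31^2*599^( - 1) 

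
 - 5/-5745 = 1/1149 = 0.00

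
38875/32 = 38875/32 = 1214.84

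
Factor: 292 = 2^2 * 73^1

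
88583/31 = 2857+16/31 = 2857.52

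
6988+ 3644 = 10632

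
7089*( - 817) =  - 5791713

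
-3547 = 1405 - 4952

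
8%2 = 0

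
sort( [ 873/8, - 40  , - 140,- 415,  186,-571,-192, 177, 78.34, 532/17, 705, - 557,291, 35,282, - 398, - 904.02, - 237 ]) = [ - 904.02 , - 571, - 557, - 415, - 398,-237, - 192, - 140, - 40 , 532/17, 35,78.34 , 873/8,177 , 186, 282,291 , 705]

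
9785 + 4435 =14220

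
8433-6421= 2012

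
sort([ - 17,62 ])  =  [  -  17,62 ]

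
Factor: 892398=2^1*3^1 * 13^1*17^1*673^1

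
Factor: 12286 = 2^1*6143^1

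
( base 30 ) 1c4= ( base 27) 1JM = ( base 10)1264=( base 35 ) 114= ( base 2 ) 10011110000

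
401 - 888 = - 487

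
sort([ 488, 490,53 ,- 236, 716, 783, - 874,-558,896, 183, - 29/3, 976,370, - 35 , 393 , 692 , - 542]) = [ - 874, - 558, - 542, - 236,-35, - 29/3, 53, 183,370, 393,  488,490, 692, 716,  783, 896,976 ]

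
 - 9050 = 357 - 9407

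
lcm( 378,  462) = 4158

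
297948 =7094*42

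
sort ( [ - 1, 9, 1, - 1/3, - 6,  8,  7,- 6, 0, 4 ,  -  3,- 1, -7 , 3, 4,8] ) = [ - 7, - 6,-6 , - 3,- 1, - 1, - 1/3, 0, 1,3, 4,4 , 7, 8 , 8,9]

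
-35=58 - 93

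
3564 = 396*9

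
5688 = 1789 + 3899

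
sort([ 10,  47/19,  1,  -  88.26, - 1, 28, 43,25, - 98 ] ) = [ - 98,  -  88.26, - 1,1,  47/19, 10,25,28,43] 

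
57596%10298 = 6106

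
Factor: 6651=3^2*739^1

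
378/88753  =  54/12679   =  0.00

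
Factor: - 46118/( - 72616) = 23059/36308 = 2^( - 2 )*29^( - 1)*313^(-1)*23059^1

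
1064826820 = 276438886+788387934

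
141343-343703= - 202360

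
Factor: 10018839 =3^1 * 97^1*34429^1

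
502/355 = 1 + 147/355 = 1.41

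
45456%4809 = 2175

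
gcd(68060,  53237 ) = 1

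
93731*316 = 29618996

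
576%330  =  246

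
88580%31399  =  25782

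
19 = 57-38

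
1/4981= 1/4981 = 0.00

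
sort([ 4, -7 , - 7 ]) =[ - 7, - 7, 4 ] 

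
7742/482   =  16 + 15/241 = 16.06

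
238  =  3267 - 3029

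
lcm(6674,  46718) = 46718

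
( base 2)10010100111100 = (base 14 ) 368c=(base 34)88C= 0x253C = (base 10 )9532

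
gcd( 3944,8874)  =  986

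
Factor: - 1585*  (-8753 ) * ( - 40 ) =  - 554940200 = - 2^3*5^2 * 317^1* 8753^1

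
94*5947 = 559018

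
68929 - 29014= 39915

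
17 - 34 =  - 17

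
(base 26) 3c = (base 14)66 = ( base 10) 90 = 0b1011010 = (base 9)110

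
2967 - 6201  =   - 3234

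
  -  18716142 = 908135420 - 926851562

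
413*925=382025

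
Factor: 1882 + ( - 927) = 955 = 5^1*191^1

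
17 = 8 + 9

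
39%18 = 3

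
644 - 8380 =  - 7736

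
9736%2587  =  1975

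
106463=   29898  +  76565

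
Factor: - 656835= - 3^1*5^1 *43789^1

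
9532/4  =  2383=   2383.00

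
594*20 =11880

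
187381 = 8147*23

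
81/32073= 27/10691 = 0.00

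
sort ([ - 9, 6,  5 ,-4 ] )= [ - 9, - 4,5 , 6 ] 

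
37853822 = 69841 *542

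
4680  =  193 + 4487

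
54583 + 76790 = 131373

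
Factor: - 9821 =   -  7^1*23^1*61^1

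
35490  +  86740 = 122230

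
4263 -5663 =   -  1400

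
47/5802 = 47/5802 = 0.01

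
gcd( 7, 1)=1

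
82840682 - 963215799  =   - 880375117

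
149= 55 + 94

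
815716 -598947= 216769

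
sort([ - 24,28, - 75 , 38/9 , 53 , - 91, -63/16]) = [- 91, - 75, - 24, - 63/16,38/9, 28, 53]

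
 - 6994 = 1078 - 8072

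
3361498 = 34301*98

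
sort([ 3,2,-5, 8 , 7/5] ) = [ - 5, 7/5, 2, 3,8]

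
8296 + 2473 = 10769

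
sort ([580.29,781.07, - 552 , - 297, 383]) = [ - 552, - 297 , 383, 580.29,781.07 ]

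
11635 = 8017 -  - 3618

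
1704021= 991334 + 712687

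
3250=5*650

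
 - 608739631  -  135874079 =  - 744613710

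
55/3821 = 55/3821=0.01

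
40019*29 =1160551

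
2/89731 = 2/89731 = 0.00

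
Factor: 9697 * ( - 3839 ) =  - 11^1*349^1 * 9697^1= -37226783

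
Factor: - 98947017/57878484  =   - 2^( - 2 )*3^1*13^1*19^( - 1 )*  137^1*6173^1*253853^( - 1) = - 32982339/19292828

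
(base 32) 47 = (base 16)87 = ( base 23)5k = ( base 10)135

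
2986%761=703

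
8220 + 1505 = 9725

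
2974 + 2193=5167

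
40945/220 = 186 + 5/44 = 186.11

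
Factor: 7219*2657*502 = 2^1*251^1*2657^1 * 7219^1=9628803266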